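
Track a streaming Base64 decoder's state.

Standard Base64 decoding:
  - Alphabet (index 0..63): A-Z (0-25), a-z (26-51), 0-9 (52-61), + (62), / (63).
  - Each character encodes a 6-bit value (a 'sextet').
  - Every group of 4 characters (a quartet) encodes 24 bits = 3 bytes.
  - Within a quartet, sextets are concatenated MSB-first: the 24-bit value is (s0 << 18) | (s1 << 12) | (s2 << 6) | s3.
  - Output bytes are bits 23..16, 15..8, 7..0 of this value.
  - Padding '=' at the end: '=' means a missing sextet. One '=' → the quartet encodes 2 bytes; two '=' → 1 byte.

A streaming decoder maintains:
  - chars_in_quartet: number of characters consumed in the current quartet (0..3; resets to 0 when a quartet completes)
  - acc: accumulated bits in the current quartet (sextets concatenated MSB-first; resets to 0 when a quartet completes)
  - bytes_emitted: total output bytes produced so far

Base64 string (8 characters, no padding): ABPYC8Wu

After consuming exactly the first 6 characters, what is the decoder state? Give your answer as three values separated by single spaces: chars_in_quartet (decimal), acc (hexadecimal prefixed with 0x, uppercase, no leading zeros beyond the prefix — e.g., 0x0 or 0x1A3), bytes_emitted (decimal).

After char 0 ('A'=0): chars_in_quartet=1 acc=0x0 bytes_emitted=0
After char 1 ('B'=1): chars_in_quartet=2 acc=0x1 bytes_emitted=0
After char 2 ('P'=15): chars_in_quartet=3 acc=0x4F bytes_emitted=0
After char 3 ('Y'=24): chars_in_quartet=4 acc=0x13D8 -> emit 00 13 D8, reset; bytes_emitted=3
After char 4 ('C'=2): chars_in_quartet=1 acc=0x2 bytes_emitted=3
After char 5 ('8'=60): chars_in_quartet=2 acc=0xBC bytes_emitted=3

Answer: 2 0xBC 3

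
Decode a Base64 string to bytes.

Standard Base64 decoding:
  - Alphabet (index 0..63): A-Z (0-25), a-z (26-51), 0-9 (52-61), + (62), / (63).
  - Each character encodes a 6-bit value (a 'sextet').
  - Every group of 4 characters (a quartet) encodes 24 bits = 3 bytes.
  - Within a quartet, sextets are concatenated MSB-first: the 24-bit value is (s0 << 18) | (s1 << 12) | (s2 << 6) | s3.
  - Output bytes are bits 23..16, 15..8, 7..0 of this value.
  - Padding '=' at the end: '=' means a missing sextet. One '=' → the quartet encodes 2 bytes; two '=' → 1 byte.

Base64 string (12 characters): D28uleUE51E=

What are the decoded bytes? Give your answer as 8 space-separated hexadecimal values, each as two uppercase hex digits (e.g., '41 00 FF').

Answer: 0F 6F 2E 95 E5 04 E7 51

Derivation:
After char 0 ('D'=3): chars_in_quartet=1 acc=0x3 bytes_emitted=0
After char 1 ('2'=54): chars_in_quartet=2 acc=0xF6 bytes_emitted=0
After char 2 ('8'=60): chars_in_quartet=3 acc=0x3DBC bytes_emitted=0
After char 3 ('u'=46): chars_in_quartet=4 acc=0xF6F2E -> emit 0F 6F 2E, reset; bytes_emitted=3
After char 4 ('l'=37): chars_in_quartet=1 acc=0x25 bytes_emitted=3
After char 5 ('e'=30): chars_in_quartet=2 acc=0x95E bytes_emitted=3
After char 6 ('U'=20): chars_in_quartet=3 acc=0x25794 bytes_emitted=3
After char 7 ('E'=4): chars_in_quartet=4 acc=0x95E504 -> emit 95 E5 04, reset; bytes_emitted=6
After char 8 ('5'=57): chars_in_quartet=1 acc=0x39 bytes_emitted=6
After char 9 ('1'=53): chars_in_quartet=2 acc=0xE75 bytes_emitted=6
After char 10 ('E'=4): chars_in_quartet=3 acc=0x39D44 bytes_emitted=6
Padding '=': partial quartet acc=0x39D44 -> emit E7 51; bytes_emitted=8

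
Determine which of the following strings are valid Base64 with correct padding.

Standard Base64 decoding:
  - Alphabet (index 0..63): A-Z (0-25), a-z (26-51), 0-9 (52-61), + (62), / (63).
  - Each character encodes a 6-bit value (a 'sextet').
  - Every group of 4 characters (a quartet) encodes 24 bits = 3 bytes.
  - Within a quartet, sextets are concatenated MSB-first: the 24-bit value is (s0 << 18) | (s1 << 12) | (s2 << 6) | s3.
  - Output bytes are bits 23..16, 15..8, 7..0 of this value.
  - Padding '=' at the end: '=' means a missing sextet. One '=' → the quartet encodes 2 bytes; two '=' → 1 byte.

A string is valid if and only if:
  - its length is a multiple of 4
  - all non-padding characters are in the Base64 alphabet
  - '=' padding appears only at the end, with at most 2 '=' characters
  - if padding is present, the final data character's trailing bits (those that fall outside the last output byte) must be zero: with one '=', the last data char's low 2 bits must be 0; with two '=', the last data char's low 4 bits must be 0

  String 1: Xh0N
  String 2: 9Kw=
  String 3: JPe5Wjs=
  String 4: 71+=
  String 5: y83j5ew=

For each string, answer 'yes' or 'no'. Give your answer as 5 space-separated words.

String 1: 'Xh0N' → valid
String 2: '9Kw=' → valid
String 3: 'JPe5Wjs=' → valid
String 4: '71+=' → invalid (bad trailing bits)
String 5: 'y83j5ew=' → valid

Answer: yes yes yes no yes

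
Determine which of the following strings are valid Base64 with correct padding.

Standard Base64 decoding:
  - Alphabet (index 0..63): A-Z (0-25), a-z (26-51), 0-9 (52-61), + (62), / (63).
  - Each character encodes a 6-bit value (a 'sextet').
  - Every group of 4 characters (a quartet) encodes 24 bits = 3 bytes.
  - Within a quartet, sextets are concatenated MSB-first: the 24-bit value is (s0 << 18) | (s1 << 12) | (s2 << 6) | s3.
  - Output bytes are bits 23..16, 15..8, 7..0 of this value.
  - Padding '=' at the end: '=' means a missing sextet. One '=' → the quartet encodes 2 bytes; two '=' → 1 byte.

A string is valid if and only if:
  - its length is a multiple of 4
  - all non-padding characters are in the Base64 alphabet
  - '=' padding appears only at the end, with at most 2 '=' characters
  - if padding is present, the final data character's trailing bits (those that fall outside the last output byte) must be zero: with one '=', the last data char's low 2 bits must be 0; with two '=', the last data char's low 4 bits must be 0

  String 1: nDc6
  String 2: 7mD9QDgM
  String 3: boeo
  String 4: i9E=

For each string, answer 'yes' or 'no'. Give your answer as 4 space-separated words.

String 1: 'nDc6' → valid
String 2: '7mD9QDgM' → valid
String 3: 'boeo' → valid
String 4: 'i9E=' → valid

Answer: yes yes yes yes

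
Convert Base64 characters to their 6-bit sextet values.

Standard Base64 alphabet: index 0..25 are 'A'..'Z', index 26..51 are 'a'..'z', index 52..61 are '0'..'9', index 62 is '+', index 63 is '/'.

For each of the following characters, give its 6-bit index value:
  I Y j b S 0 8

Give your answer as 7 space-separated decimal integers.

Answer: 8 24 35 27 18 52 60

Derivation:
'I': A..Z range, ord('I') − ord('A') = 8
'Y': A..Z range, ord('Y') − ord('A') = 24
'j': a..z range, 26 + ord('j') − ord('a') = 35
'b': a..z range, 26 + ord('b') − ord('a') = 27
'S': A..Z range, ord('S') − ord('A') = 18
'0': 0..9 range, 52 + ord('0') − ord('0') = 52
'8': 0..9 range, 52 + ord('8') − ord('0') = 60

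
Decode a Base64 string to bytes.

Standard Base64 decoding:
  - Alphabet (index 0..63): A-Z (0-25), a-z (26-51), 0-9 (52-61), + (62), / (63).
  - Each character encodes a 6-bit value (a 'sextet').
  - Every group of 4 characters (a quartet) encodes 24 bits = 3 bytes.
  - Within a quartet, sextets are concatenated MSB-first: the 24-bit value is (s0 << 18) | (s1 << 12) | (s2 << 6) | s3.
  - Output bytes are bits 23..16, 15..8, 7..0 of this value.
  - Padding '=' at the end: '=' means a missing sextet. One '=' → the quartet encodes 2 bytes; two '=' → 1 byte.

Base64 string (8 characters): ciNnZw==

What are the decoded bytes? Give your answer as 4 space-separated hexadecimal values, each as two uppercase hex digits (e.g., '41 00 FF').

After char 0 ('c'=28): chars_in_quartet=1 acc=0x1C bytes_emitted=0
After char 1 ('i'=34): chars_in_quartet=2 acc=0x722 bytes_emitted=0
After char 2 ('N'=13): chars_in_quartet=3 acc=0x1C88D bytes_emitted=0
After char 3 ('n'=39): chars_in_quartet=4 acc=0x722367 -> emit 72 23 67, reset; bytes_emitted=3
After char 4 ('Z'=25): chars_in_quartet=1 acc=0x19 bytes_emitted=3
After char 5 ('w'=48): chars_in_quartet=2 acc=0x670 bytes_emitted=3
Padding '==': partial quartet acc=0x670 -> emit 67; bytes_emitted=4

Answer: 72 23 67 67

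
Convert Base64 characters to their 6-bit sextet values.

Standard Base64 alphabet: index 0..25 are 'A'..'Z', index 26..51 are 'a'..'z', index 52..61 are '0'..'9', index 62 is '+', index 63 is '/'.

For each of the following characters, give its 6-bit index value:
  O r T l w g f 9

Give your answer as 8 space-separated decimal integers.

'O': A..Z range, ord('O') − ord('A') = 14
'r': a..z range, 26 + ord('r') − ord('a') = 43
'T': A..Z range, ord('T') − ord('A') = 19
'l': a..z range, 26 + ord('l') − ord('a') = 37
'w': a..z range, 26 + ord('w') − ord('a') = 48
'g': a..z range, 26 + ord('g') − ord('a') = 32
'f': a..z range, 26 + ord('f') − ord('a') = 31
'9': 0..9 range, 52 + ord('9') − ord('0') = 61

Answer: 14 43 19 37 48 32 31 61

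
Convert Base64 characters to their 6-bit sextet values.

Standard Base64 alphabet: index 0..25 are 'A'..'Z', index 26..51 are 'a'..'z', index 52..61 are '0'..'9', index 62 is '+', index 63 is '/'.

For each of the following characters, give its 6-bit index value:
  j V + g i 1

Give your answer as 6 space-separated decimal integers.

'j': a..z range, 26 + ord('j') − ord('a') = 35
'V': A..Z range, ord('V') − ord('A') = 21
'+': index 62
'g': a..z range, 26 + ord('g') − ord('a') = 32
'i': a..z range, 26 + ord('i') − ord('a') = 34
'1': 0..9 range, 52 + ord('1') − ord('0') = 53

Answer: 35 21 62 32 34 53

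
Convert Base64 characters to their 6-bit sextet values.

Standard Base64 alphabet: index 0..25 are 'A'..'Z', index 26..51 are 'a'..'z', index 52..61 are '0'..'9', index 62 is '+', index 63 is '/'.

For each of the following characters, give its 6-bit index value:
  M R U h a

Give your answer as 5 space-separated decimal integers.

'M': A..Z range, ord('M') − ord('A') = 12
'R': A..Z range, ord('R') − ord('A') = 17
'U': A..Z range, ord('U') − ord('A') = 20
'h': a..z range, 26 + ord('h') − ord('a') = 33
'a': a..z range, 26 + ord('a') − ord('a') = 26

Answer: 12 17 20 33 26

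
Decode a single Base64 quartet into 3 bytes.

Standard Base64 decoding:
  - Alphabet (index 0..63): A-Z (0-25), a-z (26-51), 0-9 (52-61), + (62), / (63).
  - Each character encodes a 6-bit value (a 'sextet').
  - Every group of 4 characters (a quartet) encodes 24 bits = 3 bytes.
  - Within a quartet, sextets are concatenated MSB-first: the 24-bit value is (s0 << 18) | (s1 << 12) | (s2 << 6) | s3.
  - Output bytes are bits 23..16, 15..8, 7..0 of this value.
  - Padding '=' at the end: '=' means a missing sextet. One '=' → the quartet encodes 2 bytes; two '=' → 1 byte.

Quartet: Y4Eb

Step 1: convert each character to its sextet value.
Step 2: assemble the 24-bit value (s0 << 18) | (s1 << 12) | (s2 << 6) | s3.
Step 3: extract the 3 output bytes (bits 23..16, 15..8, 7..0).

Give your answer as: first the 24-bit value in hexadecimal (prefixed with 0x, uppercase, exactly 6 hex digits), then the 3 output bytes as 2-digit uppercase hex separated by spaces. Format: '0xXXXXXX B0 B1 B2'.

Answer: 0x63811B 63 81 1B

Derivation:
Sextets: Y=24, 4=56, E=4, b=27
24-bit: (24<<18) | (56<<12) | (4<<6) | 27
      = 0x600000 | 0x038000 | 0x000100 | 0x00001B
      = 0x63811B
Bytes: (v>>16)&0xFF=63, (v>>8)&0xFF=81, v&0xFF=1B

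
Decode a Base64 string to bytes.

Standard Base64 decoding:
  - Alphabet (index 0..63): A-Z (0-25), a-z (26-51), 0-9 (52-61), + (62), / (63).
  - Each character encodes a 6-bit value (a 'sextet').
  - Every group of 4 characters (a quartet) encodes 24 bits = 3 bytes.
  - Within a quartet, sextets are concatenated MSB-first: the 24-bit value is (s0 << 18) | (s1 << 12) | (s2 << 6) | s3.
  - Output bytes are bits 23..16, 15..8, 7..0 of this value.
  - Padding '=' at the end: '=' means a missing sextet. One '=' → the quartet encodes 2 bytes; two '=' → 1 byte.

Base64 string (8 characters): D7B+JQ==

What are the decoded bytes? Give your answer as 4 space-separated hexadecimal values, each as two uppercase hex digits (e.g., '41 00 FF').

After char 0 ('D'=3): chars_in_quartet=1 acc=0x3 bytes_emitted=0
After char 1 ('7'=59): chars_in_quartet=2 acc=0xFB bytes_emitted=0
After char 2 ('B'=1): chars_in_quartet=3 acc=0x3EC1 bytes_emitted=0
After char 3 ('+'=62): chars_in_quartet=4 acc=0xFB07E -> emit 0F B0 7E, reset; bytes_emitted=3
After char 4 ('J'=9): chars_in_quartet=1 acc=0x9 bytes_emitted=3
After char 5 ('Q'=16): chars_in_quartet=2 acc=0x250 bytes_emitted=3
Padding '==': partial quartet acc=0x250 -> emit 25; bytes_emitted=4

Answer: 0F B0 7E 25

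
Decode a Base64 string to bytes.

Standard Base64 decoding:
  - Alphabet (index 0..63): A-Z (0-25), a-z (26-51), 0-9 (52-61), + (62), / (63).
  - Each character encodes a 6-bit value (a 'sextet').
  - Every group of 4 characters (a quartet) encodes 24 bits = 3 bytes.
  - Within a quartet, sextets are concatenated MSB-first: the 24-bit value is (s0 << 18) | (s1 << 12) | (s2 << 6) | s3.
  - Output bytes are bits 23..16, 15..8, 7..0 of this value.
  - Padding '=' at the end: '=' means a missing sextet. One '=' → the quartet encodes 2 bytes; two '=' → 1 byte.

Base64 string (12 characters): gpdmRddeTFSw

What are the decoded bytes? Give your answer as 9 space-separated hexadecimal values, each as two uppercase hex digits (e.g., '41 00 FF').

Answer: 82 97 66 45 D7 5E 4C 54 B0

Derivation:
After char 0 ('g'=32): chars_in_quartet=1 acc=0x20 bytes_emitted=0
After char 1 ('p'=41): chars_in_quartet=2 acc=0x829 bytes_emitted=0
After char 2 ('d'=29): chars_in_quartet=3 acc=0x20A5D bytes_emitted=0
After char 3 ('m'=38): chars_in_quartet=4 acc=0x829766 -> emit 82 97 66, reset; bytes_emitted=3
After char 4 ('R'=17): chars_in_quartet=1 acc=0x11 bytes_emitted=3
After char 5 ('d'=29): chars_in_quartet=2 acc=0x45D bytes_emitted=3
After char 6 ('d'=29): chars_in_quartet=3 acc=0x1175D bytes_emitted=3
After char 7 ('e'=30): chars_in_quartet=4 acc=0x45D75E -> emit 45 D7 5E, reset; bytes_emitted=6
After char 8 ('T'=19): chars_in_quartet=1 acc=0x13 bytes_emitted=6
After char 9 ('F'=5): chars_in_quartet=2 acc=0x4C5 bytes_emitted=6
After char 10 ('S'=18): chars_in_quartet=3 acc=0x13152 bytes_emitted=6
After char 11 ('w'=48): chars_in_quartet=4 acc=0x4C54B0 -> emit 4C 54 B0, reset; bytes_emitted=9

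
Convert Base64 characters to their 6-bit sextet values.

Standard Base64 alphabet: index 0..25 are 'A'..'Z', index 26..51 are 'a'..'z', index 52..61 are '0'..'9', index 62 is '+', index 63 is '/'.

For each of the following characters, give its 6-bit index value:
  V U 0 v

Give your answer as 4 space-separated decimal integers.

Answer: 21 20 52 47

Derivation:
'V': A..Z range, ord('V') − ord('A') = 21
'U': A..Z range, ord('U') − ord('A') = 20
'0': 0..9 range, 52 + ord('0') − ord('0') = 52
'v': a..z range, 26 + ord('v') − ord('a') = 47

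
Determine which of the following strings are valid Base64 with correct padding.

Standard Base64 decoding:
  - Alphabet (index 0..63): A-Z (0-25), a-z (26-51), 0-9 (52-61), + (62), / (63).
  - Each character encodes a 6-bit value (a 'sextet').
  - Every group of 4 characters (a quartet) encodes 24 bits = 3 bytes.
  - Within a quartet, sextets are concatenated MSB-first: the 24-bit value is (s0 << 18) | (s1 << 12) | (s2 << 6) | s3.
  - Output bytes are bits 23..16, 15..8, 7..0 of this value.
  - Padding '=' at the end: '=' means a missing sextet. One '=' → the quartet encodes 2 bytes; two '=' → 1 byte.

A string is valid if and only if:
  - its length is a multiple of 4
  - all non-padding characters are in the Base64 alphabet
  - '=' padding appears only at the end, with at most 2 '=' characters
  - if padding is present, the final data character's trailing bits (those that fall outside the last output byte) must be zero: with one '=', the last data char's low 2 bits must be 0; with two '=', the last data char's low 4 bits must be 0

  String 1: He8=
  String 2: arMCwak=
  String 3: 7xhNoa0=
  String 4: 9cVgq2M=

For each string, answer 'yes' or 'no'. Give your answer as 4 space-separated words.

String 1: 'He8=' → valid
String 2: 'arMCwak=' → valid
String 3: '7xhNoa0=' → valid
String 4: '9cVgq2M=' → valid

Answer: yes yes yes yes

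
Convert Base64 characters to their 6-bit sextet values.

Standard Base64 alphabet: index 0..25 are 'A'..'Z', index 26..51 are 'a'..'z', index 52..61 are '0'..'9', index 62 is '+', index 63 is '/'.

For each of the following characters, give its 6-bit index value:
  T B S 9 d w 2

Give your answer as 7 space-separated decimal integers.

Answer: 19 1 18 61 29 48 54

Derivation:
'T': A..Z range, ord('T') − ord('A') = 19
'B': A..Z range, ord('B') − ord('A') = 1
'S': A..Z range, ord('S') − ord('A') = 18
'9': 0..9 range, 52 + ord('9') − ord('0') = 61
'd': a..z range, 26 + ord('d') − ord('a') = 29
'w': a..z range, 26 + ord('w') − ord('a') = 48
'2': 0..9 range, 52 + ord('2') − ord('0') = 54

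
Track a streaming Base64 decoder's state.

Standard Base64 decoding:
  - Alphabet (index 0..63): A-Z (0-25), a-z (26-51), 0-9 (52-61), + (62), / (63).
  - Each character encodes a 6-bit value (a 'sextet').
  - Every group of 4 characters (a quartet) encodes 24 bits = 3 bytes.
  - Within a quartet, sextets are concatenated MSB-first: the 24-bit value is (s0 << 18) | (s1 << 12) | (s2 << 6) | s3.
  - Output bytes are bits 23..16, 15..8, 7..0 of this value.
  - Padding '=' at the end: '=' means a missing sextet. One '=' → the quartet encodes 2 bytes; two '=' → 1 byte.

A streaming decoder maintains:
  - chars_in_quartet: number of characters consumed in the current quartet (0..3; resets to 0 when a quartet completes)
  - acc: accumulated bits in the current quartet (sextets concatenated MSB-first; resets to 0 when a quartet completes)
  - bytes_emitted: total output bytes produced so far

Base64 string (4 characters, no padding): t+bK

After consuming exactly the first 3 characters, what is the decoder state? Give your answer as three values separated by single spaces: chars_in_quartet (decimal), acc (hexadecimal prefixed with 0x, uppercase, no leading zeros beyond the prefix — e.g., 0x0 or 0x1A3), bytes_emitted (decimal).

Answer: 3 0x2DF9B 0

Derivation:
After char 0 ('t'=45): chars_in_quartet=1 acc=0x2D bytes_emitted=0
After char 1 ('+'=62): chars_in_quartet=2 acc=0xB7E bytes_emitted=0
After char 2 ('b'=27): chars_in_quartet=3 acc=0x2DF9B bytes_emitted=0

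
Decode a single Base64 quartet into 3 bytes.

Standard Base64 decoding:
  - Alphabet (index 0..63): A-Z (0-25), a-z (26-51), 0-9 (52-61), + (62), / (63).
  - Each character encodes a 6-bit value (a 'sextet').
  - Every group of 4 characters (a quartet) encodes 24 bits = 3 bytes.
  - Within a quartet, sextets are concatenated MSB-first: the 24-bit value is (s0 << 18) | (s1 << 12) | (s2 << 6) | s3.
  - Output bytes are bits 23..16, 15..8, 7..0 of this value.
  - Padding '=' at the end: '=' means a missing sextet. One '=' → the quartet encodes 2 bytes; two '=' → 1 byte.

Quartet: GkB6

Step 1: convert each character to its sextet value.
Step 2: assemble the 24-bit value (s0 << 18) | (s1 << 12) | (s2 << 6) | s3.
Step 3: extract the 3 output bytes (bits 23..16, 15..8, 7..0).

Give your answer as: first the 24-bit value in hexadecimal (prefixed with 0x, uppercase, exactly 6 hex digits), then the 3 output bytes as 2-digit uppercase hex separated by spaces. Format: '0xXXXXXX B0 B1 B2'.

Answer: 0x1A407A 1A 40 7A

Derivation:
Sextets: G=6, k=36, B=1, 6=58
24-bit: (6<<18) | (36<<12) | (1<<6) | 58
      = 0x180000 | 0x024000 | 0x000040 | 0x00003A
      = 0x1A407A
Bytes: (v>>16)&0xFF=1A, (v>>8)&0xFF=40, v&0xFF=7A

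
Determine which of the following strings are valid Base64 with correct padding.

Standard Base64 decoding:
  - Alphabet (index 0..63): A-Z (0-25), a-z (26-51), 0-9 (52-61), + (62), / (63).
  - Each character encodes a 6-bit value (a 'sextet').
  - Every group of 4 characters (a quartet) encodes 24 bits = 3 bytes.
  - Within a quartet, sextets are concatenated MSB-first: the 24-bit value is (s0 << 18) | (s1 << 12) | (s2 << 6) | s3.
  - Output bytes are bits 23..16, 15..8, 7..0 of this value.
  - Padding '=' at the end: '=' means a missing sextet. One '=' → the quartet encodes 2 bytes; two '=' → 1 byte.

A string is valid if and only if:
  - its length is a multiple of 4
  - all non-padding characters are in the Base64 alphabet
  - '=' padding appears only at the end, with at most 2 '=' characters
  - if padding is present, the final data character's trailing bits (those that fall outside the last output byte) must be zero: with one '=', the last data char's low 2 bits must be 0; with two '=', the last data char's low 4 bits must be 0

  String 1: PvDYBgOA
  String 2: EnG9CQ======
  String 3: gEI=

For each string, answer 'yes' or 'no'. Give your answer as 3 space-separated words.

Answer: yes no yes

Derivation:
String 1: 'PvDYBgOA' → valid
String 2: 'EnG9CQ======' → invalid (6 pad chars (max 2))
String 3: 'gEI=' → valid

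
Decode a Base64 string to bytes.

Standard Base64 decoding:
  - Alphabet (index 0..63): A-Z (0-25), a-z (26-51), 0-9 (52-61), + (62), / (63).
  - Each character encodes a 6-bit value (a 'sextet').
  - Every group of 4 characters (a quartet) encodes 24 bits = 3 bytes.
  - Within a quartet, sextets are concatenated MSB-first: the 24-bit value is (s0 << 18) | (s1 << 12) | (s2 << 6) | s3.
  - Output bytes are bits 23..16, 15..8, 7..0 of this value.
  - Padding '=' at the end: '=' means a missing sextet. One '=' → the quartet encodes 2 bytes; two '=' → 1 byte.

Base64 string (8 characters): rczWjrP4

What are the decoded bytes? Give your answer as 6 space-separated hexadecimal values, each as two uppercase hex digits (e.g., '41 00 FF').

Answer: AD CC D6 8E B3 F8

Derivation:
After char 0 ('r'=43): chars_in_quartet=1 acc=0x2B bytes_emitted=0
After char 1 ('c'=28): chars_in_quartet=2 acc=0xADC bytes_emitted=0
After char 2 ('z'=51): chars_in_quartet=3 acc=0x2B733 bytes_emitted=0
After char 3 ('W'=22): chars_in_quartet=4 acc=0xADCCD6 -> emit AD CC D6, reset; bytes_emitted=3
After char 4 ('j'=35): chars_in_quartet=1 acc=0x23 bytes_emitted=3
After char 5 ('r'=43): chars_in_quartet=2 acc=0x8EB bytes_emitted=3
After char 6 ('P'=15): chars_in_quartet=3 acc=0x23ACF bytes_emitted=3
After char 7 ('4'=56): chars_in_quartet=4 acc=0x8EB3F8 -> emit 8E B3 F8, reset; bytes_emitted=6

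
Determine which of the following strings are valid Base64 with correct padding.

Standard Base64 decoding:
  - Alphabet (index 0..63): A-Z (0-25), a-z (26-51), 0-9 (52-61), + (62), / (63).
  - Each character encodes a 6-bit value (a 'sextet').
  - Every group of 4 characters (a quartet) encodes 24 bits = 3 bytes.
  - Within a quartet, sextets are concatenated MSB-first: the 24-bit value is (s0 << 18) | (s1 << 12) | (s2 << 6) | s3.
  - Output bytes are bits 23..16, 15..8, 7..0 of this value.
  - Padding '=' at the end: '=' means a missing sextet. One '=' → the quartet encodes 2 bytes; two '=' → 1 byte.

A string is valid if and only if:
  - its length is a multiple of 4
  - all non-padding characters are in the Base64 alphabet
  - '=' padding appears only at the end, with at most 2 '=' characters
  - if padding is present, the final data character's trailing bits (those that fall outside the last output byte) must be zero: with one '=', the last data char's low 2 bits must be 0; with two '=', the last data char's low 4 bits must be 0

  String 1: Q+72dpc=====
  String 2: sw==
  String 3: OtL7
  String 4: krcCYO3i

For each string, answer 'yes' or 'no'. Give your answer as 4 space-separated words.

Answer: no yes yes yes

Derivation:
String 1: 'Q+72dpc=====' → invalid (5 pad chars (max 2))
String 2: 'sw==' → valid
String 3: 'OtL7' → valid
String 4: 'krcCYO3i' → valid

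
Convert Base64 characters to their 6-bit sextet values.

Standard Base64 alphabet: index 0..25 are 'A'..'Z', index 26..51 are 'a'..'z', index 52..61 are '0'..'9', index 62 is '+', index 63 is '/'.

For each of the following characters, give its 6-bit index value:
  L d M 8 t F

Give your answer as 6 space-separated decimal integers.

Answer: 11 29 12 60 45 5

Derivation:
'L': A..Z range, ord('L') − ord('A') = 11
'd': a..z range, 26 + ord('d') − ord('a') = 29
'M': A..Z range, ord('M') − ord('A') = 12
'8': 0..9 range, 52 + ord('8') − ord('0') = 60
't': a..z range, 26 + ord('t') − ord('a') = 45
'F': A..Z range, ord('F') − ord('A') = 5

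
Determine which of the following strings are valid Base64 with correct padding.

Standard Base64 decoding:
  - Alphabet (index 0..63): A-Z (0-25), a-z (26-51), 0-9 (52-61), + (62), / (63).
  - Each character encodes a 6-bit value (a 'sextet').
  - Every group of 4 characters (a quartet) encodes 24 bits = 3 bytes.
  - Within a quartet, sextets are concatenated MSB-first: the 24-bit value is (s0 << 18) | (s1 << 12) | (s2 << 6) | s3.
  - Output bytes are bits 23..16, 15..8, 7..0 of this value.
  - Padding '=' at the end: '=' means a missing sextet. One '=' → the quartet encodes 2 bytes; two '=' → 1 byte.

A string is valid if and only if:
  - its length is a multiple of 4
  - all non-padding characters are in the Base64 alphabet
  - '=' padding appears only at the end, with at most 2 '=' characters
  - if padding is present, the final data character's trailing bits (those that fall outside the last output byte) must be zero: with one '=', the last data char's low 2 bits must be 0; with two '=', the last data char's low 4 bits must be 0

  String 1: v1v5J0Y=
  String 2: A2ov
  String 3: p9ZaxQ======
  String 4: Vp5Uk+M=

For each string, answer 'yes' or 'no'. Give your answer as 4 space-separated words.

Answer: yes yes no yes

Derivation:
String 1: 'v1v5J0Y=' → valid
String 2: 'A2ov' → valid
String 3: 'p9ZaxQ======' → invalid (6 pad chars (max 2))
String 4: 'Vp5Uk+M=' → valid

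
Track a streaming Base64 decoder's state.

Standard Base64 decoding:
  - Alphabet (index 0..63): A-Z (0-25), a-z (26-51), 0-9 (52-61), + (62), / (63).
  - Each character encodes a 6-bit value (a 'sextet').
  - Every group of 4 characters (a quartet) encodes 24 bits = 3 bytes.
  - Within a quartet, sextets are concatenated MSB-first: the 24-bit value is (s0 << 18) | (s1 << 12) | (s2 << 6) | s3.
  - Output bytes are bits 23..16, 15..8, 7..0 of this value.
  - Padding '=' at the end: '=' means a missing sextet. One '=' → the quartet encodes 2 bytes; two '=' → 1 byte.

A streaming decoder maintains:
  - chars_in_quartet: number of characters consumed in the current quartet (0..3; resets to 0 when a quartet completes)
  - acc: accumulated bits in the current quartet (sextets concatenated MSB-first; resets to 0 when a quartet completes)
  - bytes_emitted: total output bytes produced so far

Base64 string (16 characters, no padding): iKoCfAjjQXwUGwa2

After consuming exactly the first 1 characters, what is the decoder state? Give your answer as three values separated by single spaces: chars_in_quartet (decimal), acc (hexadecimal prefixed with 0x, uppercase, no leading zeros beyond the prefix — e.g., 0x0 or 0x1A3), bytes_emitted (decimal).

After char 0 ('i'=34): chars_in_quartet=1 acc=0x22 bytes_emitted=0

Answer: 1 0x22 0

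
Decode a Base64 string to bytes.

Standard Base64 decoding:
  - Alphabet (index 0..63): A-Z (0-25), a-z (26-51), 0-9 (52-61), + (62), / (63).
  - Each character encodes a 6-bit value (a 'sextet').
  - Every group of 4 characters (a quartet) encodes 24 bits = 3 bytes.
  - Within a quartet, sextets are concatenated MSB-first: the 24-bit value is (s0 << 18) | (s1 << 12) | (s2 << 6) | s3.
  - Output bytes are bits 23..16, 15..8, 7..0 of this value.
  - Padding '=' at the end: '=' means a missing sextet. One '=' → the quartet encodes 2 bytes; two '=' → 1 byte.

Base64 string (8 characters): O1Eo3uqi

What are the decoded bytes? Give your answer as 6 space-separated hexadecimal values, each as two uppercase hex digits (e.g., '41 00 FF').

Answer: 3B 51 28 DE EA A2

Derivation:
After char 0 ('O'=14): chars_in_quartet=1 acc=0xE bytes_emitted=0
After char 1 ('1'=53): chars_in_quartet=2 acc=0x3B5 bytes_emitted=0
After char 2 ('E'=4): chars_in_quartet=3 acc=0xED44 bytes_emitted=0
After char 3 ('o'=40): chars_in_quartet=4 acc=0x3B5128 -> emit 3B 51 28, reset; bytes_emitted=3
After char 4 ('3'=55): chars_in_quartet=1 acc=0x37 bytes_emitted=3
After char 5 ('u'=46): chars_in_quartet=2 acc=0xDEE bytes_emitted=3
After char 6 ('q'=42): chars_in_quartet=3 acc=0x37BAA bytes_emitted=3
After char 7 ('i'=34): chars_in_quartet=4 acc=0xDEEAA2 -> emit DE EA A2, reset; bytes_emitted=6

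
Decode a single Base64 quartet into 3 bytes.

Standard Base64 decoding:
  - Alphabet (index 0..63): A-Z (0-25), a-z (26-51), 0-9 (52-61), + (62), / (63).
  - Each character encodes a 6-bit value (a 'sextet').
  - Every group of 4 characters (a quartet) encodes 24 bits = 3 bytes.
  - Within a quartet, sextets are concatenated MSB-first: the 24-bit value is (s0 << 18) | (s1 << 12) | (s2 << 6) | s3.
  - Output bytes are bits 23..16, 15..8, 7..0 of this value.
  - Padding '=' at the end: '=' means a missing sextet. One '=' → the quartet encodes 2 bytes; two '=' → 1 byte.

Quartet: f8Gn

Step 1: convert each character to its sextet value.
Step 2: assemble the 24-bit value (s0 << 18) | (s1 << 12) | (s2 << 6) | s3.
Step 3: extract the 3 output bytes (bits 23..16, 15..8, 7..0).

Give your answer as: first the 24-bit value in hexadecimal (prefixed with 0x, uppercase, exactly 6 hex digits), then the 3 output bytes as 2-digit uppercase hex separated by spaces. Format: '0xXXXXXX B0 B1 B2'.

Answer: 0x7FC1A7 7F C1 A7

Derivation:
Sextets: f=31, 8=60, G=6, n=39
24-bit: (31<<18) | (60<<12) | (6<<6) | 39
      = 0x7C0000 | 0x03C000 | 0x000180 | 0x000027
      = 0x7FC1A7
Bytes: (v>>16)&0xFF=7F, (v>>8)&0xFF=C1, v&0xFF=A7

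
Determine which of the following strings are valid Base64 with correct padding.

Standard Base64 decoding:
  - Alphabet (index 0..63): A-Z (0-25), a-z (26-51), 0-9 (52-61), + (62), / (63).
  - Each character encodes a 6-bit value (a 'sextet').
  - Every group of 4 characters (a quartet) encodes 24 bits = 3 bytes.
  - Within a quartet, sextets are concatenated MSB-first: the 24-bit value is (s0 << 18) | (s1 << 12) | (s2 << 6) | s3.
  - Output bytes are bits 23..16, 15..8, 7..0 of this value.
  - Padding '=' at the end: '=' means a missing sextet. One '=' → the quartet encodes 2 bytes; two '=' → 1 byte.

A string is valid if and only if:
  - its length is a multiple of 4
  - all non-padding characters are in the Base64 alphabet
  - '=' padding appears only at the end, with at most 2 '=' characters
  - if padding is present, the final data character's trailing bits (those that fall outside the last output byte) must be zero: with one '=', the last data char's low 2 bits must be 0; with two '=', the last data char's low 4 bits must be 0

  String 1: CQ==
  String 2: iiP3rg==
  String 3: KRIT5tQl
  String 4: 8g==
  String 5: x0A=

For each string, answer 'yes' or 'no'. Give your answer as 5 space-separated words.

Answer: yes yes yes yes yes

Derivation:
String 1: 'CQ==' → valid
String 2: 'iiP3rg==' → valid
String 3: 'KRIT5tQl' → valid
String 4: '8g==' → valid
String 5: 'x0A=' → valid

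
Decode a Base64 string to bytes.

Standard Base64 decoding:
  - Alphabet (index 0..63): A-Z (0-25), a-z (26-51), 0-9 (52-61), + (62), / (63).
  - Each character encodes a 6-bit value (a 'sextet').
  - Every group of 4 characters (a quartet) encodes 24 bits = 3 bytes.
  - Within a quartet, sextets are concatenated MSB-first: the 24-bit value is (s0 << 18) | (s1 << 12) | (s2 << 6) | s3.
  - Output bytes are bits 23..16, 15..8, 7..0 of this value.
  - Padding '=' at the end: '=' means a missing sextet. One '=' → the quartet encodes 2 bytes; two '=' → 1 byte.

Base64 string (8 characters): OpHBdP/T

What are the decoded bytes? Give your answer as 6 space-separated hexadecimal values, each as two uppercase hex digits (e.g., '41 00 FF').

After char 0 ('O'=14): chars_in_quartet=1 acc=0xE bytes_emitted=0
After char 1 ('p'=41): chars_in_quartet=2 acc=0x3A9 bytes_emitted=0
After char 2 ('H'=7): chars_in_quartet=3 acc=0xEA47 bytes_emitted=0
After char 3 ('B'=1): chars_in_quartet=4 acc=0x3A91C1 -> emit 3A 91 C1, reset; bytes_emitted=3
After char 4 ('d'=29): chars_in_quartet=1 acc=0x1D bytes_emitted=3
After char 5 ('P'=15): chars_in_quartet=2 acc=0x74F bytes_emitted=3
After char 6 ('/'=63): chars_in_quartet=3 acc=0x1D3FF bytes_emitted=3
After char 7 ('T'=19): chars_in_quartet=4 acc=0x74FFD3 -> emit 74 FF D3, reset; bytes_emitted=6

Answer: 3A 91 C1 74 FF D3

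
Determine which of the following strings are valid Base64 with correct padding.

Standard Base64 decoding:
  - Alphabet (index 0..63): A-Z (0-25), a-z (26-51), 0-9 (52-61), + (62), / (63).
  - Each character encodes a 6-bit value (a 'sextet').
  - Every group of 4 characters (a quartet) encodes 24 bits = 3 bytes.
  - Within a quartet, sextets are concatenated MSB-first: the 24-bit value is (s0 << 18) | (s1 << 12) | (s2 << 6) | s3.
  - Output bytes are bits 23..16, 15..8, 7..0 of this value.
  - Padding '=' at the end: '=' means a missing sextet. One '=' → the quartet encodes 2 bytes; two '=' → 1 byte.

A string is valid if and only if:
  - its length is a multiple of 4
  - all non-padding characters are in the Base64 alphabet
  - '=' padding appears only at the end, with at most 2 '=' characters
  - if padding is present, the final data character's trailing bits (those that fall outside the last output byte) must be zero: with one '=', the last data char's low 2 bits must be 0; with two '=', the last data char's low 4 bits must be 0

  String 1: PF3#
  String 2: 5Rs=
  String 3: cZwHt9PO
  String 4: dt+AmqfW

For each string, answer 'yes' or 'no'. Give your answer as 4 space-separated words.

String 1: 'PF3#' → invalid (bad char(s): ['#'])
String 2: '5Rs=' → valid
String 3: 'cZwHt9PO' → valid
String 4: 'dt+AmqfW' → valid

Answer: no yes yes yes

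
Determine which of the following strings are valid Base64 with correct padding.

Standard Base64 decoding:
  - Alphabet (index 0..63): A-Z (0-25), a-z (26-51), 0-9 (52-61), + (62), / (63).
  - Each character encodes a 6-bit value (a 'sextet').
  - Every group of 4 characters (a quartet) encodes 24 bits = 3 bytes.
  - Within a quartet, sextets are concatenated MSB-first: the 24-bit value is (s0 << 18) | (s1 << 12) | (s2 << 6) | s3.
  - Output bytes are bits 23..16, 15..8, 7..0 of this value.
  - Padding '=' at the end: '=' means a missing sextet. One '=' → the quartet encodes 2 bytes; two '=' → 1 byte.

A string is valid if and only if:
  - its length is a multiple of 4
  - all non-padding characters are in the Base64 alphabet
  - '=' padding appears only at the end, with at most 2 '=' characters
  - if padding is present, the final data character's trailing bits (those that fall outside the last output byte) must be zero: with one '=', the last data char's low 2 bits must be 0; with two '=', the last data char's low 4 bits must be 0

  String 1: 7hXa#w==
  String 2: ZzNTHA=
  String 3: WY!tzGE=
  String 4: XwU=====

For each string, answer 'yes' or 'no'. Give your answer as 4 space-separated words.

Answer: no no no no

Derivation:
String 1: '7hXa#w==' → invalid (bad char(s): ['#'])
String 2: 'ZzNTHA=' → invalid (len=7 not mult of 4)
String 3: 'WY!tzGE=' → invalid (bad char(s): ['!'])
String 4: 'XwU=====' → invalid (5 pad chars (max 2))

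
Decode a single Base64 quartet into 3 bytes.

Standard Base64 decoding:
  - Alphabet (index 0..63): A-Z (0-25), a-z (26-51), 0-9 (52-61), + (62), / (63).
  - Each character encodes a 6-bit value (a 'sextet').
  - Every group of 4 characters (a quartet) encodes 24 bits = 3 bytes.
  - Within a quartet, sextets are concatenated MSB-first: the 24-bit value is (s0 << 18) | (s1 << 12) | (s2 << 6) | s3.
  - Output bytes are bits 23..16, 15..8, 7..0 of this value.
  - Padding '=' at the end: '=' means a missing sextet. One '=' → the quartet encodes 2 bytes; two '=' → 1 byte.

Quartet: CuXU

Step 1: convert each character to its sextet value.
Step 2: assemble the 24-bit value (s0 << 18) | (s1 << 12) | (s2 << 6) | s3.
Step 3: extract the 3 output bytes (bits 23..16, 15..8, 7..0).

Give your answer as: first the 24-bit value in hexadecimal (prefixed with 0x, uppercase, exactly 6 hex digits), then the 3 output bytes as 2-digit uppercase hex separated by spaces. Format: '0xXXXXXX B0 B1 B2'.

Sextets: C=2, u=46, X=23, U=20
24-bit: (2<<18) | (46<<12) | (23<<6) | 20
      = 0x080000 | 0x02E000 | 0x0005C0 | 0x000014
      = 0x0AE5D4
Bytes: (v>>16)&0xFF=0A, (v>>8)&0xFF=E5, v&0xFF=D4

Answer: 0x0AE5D4 0A E5 D4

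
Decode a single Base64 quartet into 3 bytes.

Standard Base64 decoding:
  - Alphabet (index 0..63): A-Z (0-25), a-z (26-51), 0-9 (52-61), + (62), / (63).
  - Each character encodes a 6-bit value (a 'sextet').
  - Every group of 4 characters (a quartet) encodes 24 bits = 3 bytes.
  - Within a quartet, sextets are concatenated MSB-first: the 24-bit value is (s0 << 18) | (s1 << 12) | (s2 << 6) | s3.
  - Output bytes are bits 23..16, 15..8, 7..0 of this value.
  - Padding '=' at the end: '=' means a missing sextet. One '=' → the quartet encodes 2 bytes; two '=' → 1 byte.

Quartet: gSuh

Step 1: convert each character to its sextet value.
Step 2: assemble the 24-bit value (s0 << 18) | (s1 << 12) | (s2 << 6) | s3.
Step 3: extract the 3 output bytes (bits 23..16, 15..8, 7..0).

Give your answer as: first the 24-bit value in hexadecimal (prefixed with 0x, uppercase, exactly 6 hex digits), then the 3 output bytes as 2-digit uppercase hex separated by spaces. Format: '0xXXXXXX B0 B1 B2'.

Answer: 0x812BA1 81 2B A1

Derivation:
Sextets: g=32, S=18, u=46, h=33
24-bit: (32<<18) | (18<<12) | (46<<6) | 33
      = 0x800000 | 0x012000 | 0x000B80 | 0x000021
      = 0x812BA1
Bytes: (v>>16)&0xFF=81, (v>>8)&0xFF=2B, v&0xFF=A1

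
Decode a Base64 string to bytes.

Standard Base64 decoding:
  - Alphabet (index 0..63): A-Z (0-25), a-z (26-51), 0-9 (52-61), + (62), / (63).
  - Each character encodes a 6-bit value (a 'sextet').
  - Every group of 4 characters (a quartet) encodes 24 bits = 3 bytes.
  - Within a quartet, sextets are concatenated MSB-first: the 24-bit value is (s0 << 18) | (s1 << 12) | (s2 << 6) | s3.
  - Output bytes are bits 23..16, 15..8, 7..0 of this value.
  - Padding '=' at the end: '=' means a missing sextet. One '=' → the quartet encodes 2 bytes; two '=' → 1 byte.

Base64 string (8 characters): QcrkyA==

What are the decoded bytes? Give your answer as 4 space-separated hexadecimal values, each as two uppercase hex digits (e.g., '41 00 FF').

After char 0 ('Q'=16): chars_in_quartet=1 acc=0x10 bytes_emitted=0
After char 1 ('c'=28): chars_in_quartet=2 acc=0x41C bytes_emitted=0
After char 2 ('r'=43): chars_in_quartet=3 acc=0x1072B bytes_emitted=0
After char 3 ('k'=36): chars_in_quartet=4 acc=0x41CAE4 -> emit 41 CA E4, reset; bytes_emitted=3
After char 4 ('y'=50): chars_in_quartet=1 acc=0x32 bytes_emitted=3
After char 5 ('A'=0): chars_in_quartet=2 acc=0xC80 bytes_emitted=3
Padding '==': partial quartet acc=0xC80 -> emit C8; bytes_emitted=4

Answer: 41 CA E4 C8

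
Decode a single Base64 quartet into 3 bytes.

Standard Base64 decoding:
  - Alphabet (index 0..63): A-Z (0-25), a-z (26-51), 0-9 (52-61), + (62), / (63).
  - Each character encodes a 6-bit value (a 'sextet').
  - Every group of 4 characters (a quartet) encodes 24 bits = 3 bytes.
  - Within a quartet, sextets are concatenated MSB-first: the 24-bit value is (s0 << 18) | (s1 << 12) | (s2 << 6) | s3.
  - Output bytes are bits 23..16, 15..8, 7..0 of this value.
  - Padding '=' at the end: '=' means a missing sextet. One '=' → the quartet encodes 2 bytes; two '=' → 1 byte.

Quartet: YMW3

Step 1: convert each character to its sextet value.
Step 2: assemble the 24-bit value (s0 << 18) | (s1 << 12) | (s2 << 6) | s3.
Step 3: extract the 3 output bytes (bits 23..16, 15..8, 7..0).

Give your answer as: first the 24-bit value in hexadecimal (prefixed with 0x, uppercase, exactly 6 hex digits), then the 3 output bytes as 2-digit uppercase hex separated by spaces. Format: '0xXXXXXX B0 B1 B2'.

Answer: 0x60C5B7 60 C5 B7

Derivation:
Sextets: Y=24, M=12, W=22, 3=55
24-bit: (24<<18) | (12<<12) | (22<<6) | 55
      = 0x600000 | 0x00C000 | 0x000580 | 0x000037
      = 0x60C5B7
Bytes: (v>>16)&0xFF=60, (v>>8)&0xFF=C5, v&0xFF=B7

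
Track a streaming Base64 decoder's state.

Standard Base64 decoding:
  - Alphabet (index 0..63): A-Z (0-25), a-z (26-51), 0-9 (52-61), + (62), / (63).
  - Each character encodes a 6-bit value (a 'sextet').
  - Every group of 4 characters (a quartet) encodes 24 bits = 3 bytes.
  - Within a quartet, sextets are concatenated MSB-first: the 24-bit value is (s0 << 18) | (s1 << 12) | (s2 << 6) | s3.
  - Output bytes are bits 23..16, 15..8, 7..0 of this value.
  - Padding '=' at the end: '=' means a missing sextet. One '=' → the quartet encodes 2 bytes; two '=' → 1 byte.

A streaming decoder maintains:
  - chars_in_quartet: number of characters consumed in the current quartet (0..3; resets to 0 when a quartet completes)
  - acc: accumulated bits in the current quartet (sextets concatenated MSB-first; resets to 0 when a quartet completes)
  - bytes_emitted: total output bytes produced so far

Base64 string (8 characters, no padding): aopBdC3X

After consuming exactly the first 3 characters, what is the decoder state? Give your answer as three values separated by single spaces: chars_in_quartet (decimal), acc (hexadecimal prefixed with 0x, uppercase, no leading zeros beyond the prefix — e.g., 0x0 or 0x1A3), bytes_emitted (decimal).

Answer: 3 0x1AA29 0

Derivation:
After char 0 ('a'=26): chars_in_quartet=1 acc=0x1A bytes_emitted=0
After char 1 ('o'=40): chars_in_quartet=2 acc=0x6A8 bytes_emitted=0
After char 2 ('p'=41): chars_in_quartet=3 acc=0x1AA29 bytes_emitted=0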